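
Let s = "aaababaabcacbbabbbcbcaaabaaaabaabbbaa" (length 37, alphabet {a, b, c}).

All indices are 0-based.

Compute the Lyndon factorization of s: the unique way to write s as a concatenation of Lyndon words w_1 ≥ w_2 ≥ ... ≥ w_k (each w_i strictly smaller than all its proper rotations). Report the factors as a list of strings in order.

["aaababaabcacbbabbbcbc", "aaab", "aaaabaabbb", "a", "a"]

emit factor 1: 'aaababaabcacbbabbbcbc' (i=0, period=21)
emit factor 2: 'aaab' (i=21, period=4)
emit factor 3: 'aaaabaabbb' (i=25, period=10)
emit factor 4: 'a' (i=35, period=1)
emit factor 5: 'a' (i=36, period=1)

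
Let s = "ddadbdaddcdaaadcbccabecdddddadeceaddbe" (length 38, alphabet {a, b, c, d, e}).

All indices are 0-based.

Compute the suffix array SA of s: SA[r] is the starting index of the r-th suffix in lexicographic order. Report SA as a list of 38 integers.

sorted suffixes:
  #0 SA[0]=11  'aaadcbccabecdddddadeceaddbe'
  #1 SA[1]=12  'aadcbccabecdddddadeceaddbe'
  #2 SA[2]=19  'abecdddddadeceaddbe'
  #3 SA[3]=2  'adbdaddcdaaadcbccabecdddddadeceaddbe'
  #4 SA[4]=13  'adcbccabecdddddadeceaddbe'
  #5 SA[5]=33  'addbe'
  #6 SA[6]=6  'addcdaaadcbccabecdddddadeceaddbe'
  #7 SA[7]=28  'adeceaddbe'
  #8 SA[8]=16  'bccabecdddddadeceaddbe'
  #9 SA[9]=4  'bdaddcdaaadcbccabecdddddadeceaddbe'
  #10 SA[10]=36  'be'
  #11 SA[11]=20  'becdddddadeceaddbe'
  #12 SA[12]=18  'cabecdddddadeceaddbe'
  #13 SA[13]=15  'cbccabecdddddadeceaddbe'
  #14 SA[14]=17  'ccabecdddddadeceaddbe'
  #15 SA[15]=9  'cdaaadcbccabecdddddadeceaddbe'
  #16 SA[16]=22  'cdddddadeceaddbe'
  #17 SA[17]=31  'ceaddbe'
  #18 SA[18]=10  'daaadcbccabecdddddadeceaddbe'
  #19 SA[19]=1  'dadbdaddcdaaadcbccabecdddddadeceaddbe'
  #20 SA[20]=5  'daddcdaaadcbccabecdddddadeceaddbe'
  #21 SA[21]=27  'dadeceaddbe'
  #22 SA[22]=3  'dbdaddcdaaadcbccabecdddddadeceaddbe'
  #23 SA[23]=35  'dbe'
  #24 SA[24]=14  'dcbccabecdddddadeceaddbe'
  #25 SA[25]=8  'dcdaaadcbccabecdddddadeceaddbe'
  #26 SA[26]=0  'ddadbdaddcdaaadcbccabecdddddadeceaddbe'
  #27 SA[27]=26  'ddadeceaddbe'
  #28 SA[28]=34  'ddbe'
  #29 SA[29]=7  'ddcdaaadcbccabecdddddadeceaddbe'
  #30 SA[30]=25  'dddadeceaddbe'
  #31 SA[31]=24  'ddddadeceaddbe'
  #32 SA[32]=23  'dddddadeceaddbe'
  #33 SA[33]=29  'deceaddbe'
  #34 SA[34]=37  'e'
  #35 SA[35]=32  'eaddbe'
  #36 SA[36]=21  'ecdddddadeceaddbe'
  #37 SA[37]=30  'eceaddbe'

[11, 12, 19, 2, 13, 33, 6, 28, 16, 4, 36, 20, 18, 15, 17, 9, 22, 31, 10, 1, 5, 27, 3, 35, 14, 8, 0, 26, 34, 7, 25, 24, 23, 29, 37, 32, 21, 30]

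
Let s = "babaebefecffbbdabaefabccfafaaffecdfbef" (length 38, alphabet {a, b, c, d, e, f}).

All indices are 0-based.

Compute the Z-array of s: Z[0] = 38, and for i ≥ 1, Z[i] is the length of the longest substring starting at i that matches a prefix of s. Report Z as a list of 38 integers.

Z[0]=38
i=1: i≥r, start 0; Z[1]=0
i=2: i≥r, start 0; Z[2]=2 extend→box=[2,4)
i=3: min(r-i=1, Z[1]=0)=0; Z[3]=0
i=4: i≥r, start 0; Z[4]=0
i=5: i≥r, start 0; Z[5]=1 extend→box=[5,6)
i=6: i≥r, start 0; Z[6]=0
i=7: i≥r, start 0; Z[7]=0
i=8: i≥r, start 0; Z[8]=0
i=9: i≥r, start 0; Z[9]=0
i=10: i≥r, start 0; Z[10]=0
i=11: i≥r, start 0; Z[11]=0
i=12: i≥r, start 0; Z[12]=1 extend→box=[12,13)
i=13: i≥r, start 0; Z[13]=1 extend→box=[13,14)
i=14: i≥r, start 0; Z[14]=0
i=15: i≥r, start 0; Z[15]=0
i=16: i≥r, start 0; Z[16]=2 extend→box=[16,18)
i=17: min(r-i=1, Z[1]=0)=0; Z[17]=0
i=18: i≥r, start 0; Z[18]=0
i=19: i≥r, start 0; Z[19]=0
i=20: i≥r, start 0; Z[20]=0
i=21: i≥r, start 0; Z[21]=1 extend→box=[21,22)
i=22: i≥r, start 0; Z[22]=0
i=23: i≥r, start 0; Z[23]=0
i=24: i≥r, start 0; Z[24]=0
i=25: i≥r, start 0; Z[25]=0
i=26: i≥r, start 0; Z[26]=0
i=27: i≥r, start 0; Z[27]=0
i=28: i≥r, start 0; Z[28]=0
i=29: i≥r, start 0; Z[29]=0
i=30: i≥r, start 0; Z[30]=0
i=31: i≥r, start 0; Z[31]=0
i=32: i≥r, start 0; Z[32]=0
i=33: i≥r, start 0; Z[33]=0
i=34: i≥r, start 0; Z[34]=0
i=35: i≥r, start 0; Z[35]=1 extend→box=[35,36)
i=36: i≥r, start 0; Z[36]=0
i=37: i≥r, start 0; Z[37]=0

[38, 0, 2, 0, 0, 1, 0, 0, 0, 0, 0, 0, 1, 1, 0, 0, 2, 0, 0, 0, 0, 1, 0, 0, 0, 0, 0, 0, 0, 0, 0, 0, 0, 0, 0, 1, 0, 0]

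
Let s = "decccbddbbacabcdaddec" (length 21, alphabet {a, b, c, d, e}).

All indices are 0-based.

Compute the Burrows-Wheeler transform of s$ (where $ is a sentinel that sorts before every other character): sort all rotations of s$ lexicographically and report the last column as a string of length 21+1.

rank  rotation                last
    0  $decccbddbbacabcdaddec  c
    1  abcdaddec$decccbddbbac  c
    2  acabcdaddec$decccbddbb  b
    3  addec$decccbddbbacabcd  d
    4  bacabcdaddec$decccbddb  b
    5  bbacabcdaddec$decccbdd  d
    6  bcdaddec$decccbddbbaca  a
    7  bddbbacabcdaddec$deccc  c
    8  c$decccbddbbacabcdadde  e
    9  cabcdaddec$decccbddbba  a
   10  cbddbbacabcdaddec$decc  c
   11  ccbddbbacabcdaddec$dec  c
   12  cccbddbbacabcdaddec$de  e
   13  cdaddec$decccbddbbacab  b
   14  daddec$decccbddbbacabc  c
   15  dbbacabcdaddec$decccbd  d
   16  ddbbacabcdaddec$decccb  b
   17  ddec$decccbddbbacabcda  a
   18  dec$decccbddbbacabcdad  d
   19  decccbddbbacabcdaddec$  $
   20  ec$decccbddbbacabcdadd  d
   21  ecccbddbbacabcdaddec$d  d

ccbdbdaceaccebcdbad$dd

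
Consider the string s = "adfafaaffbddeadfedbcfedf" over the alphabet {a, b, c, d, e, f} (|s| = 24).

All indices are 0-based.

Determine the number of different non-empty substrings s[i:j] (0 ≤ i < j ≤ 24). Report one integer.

rank→(start, suffix):
  0 → (5, 'aaffbddeadfedbcfedf')
  1 → (0, 'adfafaaffbddeadfedbcfedf')
  2 → (13, 'adfedbcfedf')
  3 → (3, 'afaaffbddeadfedbcfedf')
  4 → (6, 'affbddeadfedbcfedf')
  5 → (18, 'bcfedf')
  6 → (9, 'bddeadfedbcfedf')
  7 → (19, 'cfedf')
  8 → (17, 'dbcfedf')
  9 → (10, 'ddeadfedbcfedf')
  10 → (11, 'deadfedbcfedf')
  11 → (22, 'df')
  12 → (1, 'dfafaaffbddeadfedbcfedf')
  13 → (14, 'dfedbcfedf')
  14 → (12, 'eadfedbcfedf')
  15 → (16, 'edbcfedf')
  16 → (21, 'edf')
  17 → (23, 'f')
  18 → (4, 'faaffbddeadfedbcfedf')
  19 → (2, 'fafaaffbddeadfedbcfedf')
  20 → (8, 'fbddeadfedbcfedf')
  21 → (15, 'fedbcfedf')
  22 → (20, 'fedf')
  23 → (7, 'ffbddeadfedbcfedf')

SA = [5, 0, 13, 3, 6, 18, 9, 19, 17, 10, 11, 22, 1, 14, 12, 16, 21, 23, 4, 2, 8, 15, 20, 7]
i: (SA[i-1],SA[i]) lcp shared
  1: (5,0) 1 'a'
  2: (0,13) 3 'adf'
  3: (13,3) 1 'a'
  4: (3,6) 2 'af'
  5: (6,18) 0 ''
  6: (18,9) 1 'b'
  7: (9,19) 0 ''
  8: (19,17) 0 ''
  9: (17,10) 1 'd'
  10: (10,11) 1 'd'
  11: (11,22) 1 'd'
  12: (22,1) 2 'df'
  13: (1,14) 2 'df'
  14: (14,12) 0 ''
  15: (12,16) 1 'e'
  16: (16,21) 2 'ed'
  17: (21,23) 0 ''
  18: (23,4) 1 'f'
  19: (4,2) 2 'fa'
  20: (2,8) 1 'f'
  21: (8,15) 1 'f'
  22: (15,20) 3 'fed'
  23: (20,7) 1 'f'

n(n+1)/2 = 24·25/2 = 300
Σ LCP = 0 + 1 + 3 + 1 + 2 + 0 + 1 + 0 + 0 + 1 + 1 + 1 + 2 + 2 + 0 + 1 + 2 + 0 + 1 + 2 + 1 + 1 + 3 + 1 = 27
distinct = 300 − 27 = 273

273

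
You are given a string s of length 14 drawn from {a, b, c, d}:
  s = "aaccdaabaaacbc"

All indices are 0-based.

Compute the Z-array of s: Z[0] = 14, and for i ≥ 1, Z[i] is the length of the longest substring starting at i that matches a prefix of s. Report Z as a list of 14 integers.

[14, 1, 0, 0, 0, 2, 1, 0, 2, 3, 1, 0, 0, 0]

Z[0]=14
i=1: outside box; Z[1]=1 scan→box=[1,2)
i=2: outside box; Z[2]=0
i=3: outside box; Z[3]=0
i=4: outside box; Z[4]=0
i=5: outside box; Z[5]=2 scan→box=[5,7)
i=6: min(r-i=1, Z[1]=1)=1; Z[6]=1
i=7: outside box; Z[7]=0
i=8: outside box; Z[8]=2 scan→box=[8,10)
i=9: min(r-i=1, Z[1]=1)=1; Z[9]=3 scan→box=[9,12)
i=10: min(r-i=2, Z[1]=1)=1; Z[10]=1
i=11: min(r-i=1, Z[2]=0)=0; Z[11]=0
i=12: outside box; Z[12]=0
i=13: outside box; Z[13]=0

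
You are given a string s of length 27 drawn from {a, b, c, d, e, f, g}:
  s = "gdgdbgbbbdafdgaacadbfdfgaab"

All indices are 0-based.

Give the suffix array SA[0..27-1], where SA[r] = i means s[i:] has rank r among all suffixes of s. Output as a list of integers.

[24, 14, 25, 15, 17, 10, 26, 6, 7, 8, 19, 4, 16, 9, 18, 3, 21, 12, 1, 20, 11, 22, 23, 13, 5, 2, 0]

rank→(start, suffix):
  0 → (24, 'aab')
  1 → (14, 'aacadbfdfgaab')
  2 → (25, 'ab')
  3 → (15, 'acadbfdfgaab')
  4 → (17, 'adbfdfgaab')
  5 → (10, 'afdgaacadbfdfgaab')
  6 → (26, 'b')
  7 → (6, 'bbbdafdgaacadbfdfgaab')
  8 → (7, 'bbdafdgaacadbfdfgaab')
  9 → (8, 'bdafdgaacadbfdfgaab')
  10 → (19, 'bfdfgaab')
  11 → (4, 'bgbbbdafdgaacadbfdfgaab')
  12 → (16, 'cadbfdfgaab')
  13 → (9, 'dafdgaacadbfdfgaab')
  14 → (18, 'dbfdfgaab')
  15 → (3, 'dbgbbbdafdgaacadbfdfgaab')
  16 → (21, 'dfgaab')
  17 → (12, 'dgaacadbfdfgaab')
  18 → (1, 'dgdbgbbbdafdgaacadbfdfgaab')
  19 → (20, 'fdfgaab')
  20 → (11, 'fdgaacadbfdfgaab')
  21 → (22, 'fgaab')
  22 → (23, 'gaab')
  23 → (13, 'gaacadbfdfgaab')
  24 → (5, 'gbbbdafdgaacadbfdfgaab')
  25 → (2, 'gdbgbbbdafdgaacadbfdfgaab')
  26 → (0, 'gdgdbgbbbdafdgaacadbfdfgaab')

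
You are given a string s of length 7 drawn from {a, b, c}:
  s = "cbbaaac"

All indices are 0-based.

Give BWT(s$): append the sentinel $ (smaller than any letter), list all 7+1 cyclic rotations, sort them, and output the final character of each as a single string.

cbaabca$

rank  rotation  last
    0  $cbbaaac  c
    1  aaac$cbb  b
    2  aac$cbba  a
    3  ac$cbbaa  a
    4  baaac$cb  b
    5  bbaaac$c  c
    6  c$cbbaaa  a
    7  cbbaaac$  $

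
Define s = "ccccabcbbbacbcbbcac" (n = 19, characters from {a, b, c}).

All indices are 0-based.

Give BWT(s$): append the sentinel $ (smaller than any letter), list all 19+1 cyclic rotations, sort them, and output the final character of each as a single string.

rank  rotation              last
    0  $ccccabcbbbacbcbbcac  c
    1  abcbbbacbcbbcac$cccc  c
    2  ac$ccccabcbbbacbcbbc  c
    3  acbcbbcac$ccccabcbbb  b
    4  bacbcbbcac$ccccabcbb  b
    5  bbacbcbbcac$ccccabcb  b
    6  bbbacbcbbcac$ccccabc  c
    7  bbcac$ccccabcbbbacbc  c
    8  bcac$ccccabcbbbacbcb  b
    9  bcbbbacbcbbcac$cccca  a
   10  bcbbcac$ccccabcbbbac  c
   11  c$ccccabcbbbacbcbbca  a
   12  cabcbbbacbcbbcac$ccc  c
   13  cac$ccccabcbbbacbcbb  b
   14  cbbbacbcbbcac$ccccab  b
   15  cbbcac$ccccabcbbbacb  b
   16  cbcbbcac$ccccabcbbba  a
   17  ccabcbbbacbcbbcac$cc  c
   18  cccabcbbbacbcbbcac$c  c
   19  ccccabcbbbacbcbbcac$  $

cccbbbccbacacbbbacc$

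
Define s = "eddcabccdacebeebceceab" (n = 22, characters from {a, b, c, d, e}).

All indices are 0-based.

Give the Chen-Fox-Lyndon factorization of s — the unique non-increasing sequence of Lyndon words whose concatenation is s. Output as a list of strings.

["e", "d", "d", "c", "abccdacebeebcece", "ab"]

emit factor 1: 'e' (i=0, period=1)
emit factor 2: 'd' (i=1, period=1)
emit factor 3: 'd' (i=2, period=1)
emit factor 4: 'c' (i=3, period=1)
emit factor 5: 'abccdacebeebcece' (i=4, period=16)
emit factor 6: 'ab' (i=20, period=2)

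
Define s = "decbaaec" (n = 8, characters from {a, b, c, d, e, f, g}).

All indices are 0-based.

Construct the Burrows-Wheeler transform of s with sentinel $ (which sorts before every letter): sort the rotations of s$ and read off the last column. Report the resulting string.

cbacee$ad

rank  rotation   last
    0  $decbaaec  c
    1  aaec$decb  b
    2  aec$decba  a
    3  baaec$dec  c
    4  c$decbaae  e
    5  cbaaec$de  e
    6  decbaaec$  $
    7  ec$decbaa  a
    8  ecbaaec$d  d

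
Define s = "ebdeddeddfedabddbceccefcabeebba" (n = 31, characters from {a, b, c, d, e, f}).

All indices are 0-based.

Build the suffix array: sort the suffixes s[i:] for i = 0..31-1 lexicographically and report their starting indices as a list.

rank | idx | suffix
   0 |  30 | a
   1 |  12 | abddbceccefcabeebba
   2 |  24 | abeebba
   3 |  29 | ba
   4 |  28 | bba
   5 |  16 | bceccefcabeebba
   6 |  13 | bddbceccefcabeebba
   7 |   1 | bdeddeddfedabddbceccefcabeebba
   8 |  25 | beebba
   9 |  23 | cabeebba
  10 |  19 | ccefcabeebba
  11 |  17 | ceccefcabeebba
  12 |  20 | cefcabeebba
  13 |  11 | dabddbceccefcabeebba
  14 |  15 | dbceccefcabeebba
  15 |  14 | ddbceccefcabeebba
  16 |   4 | ddeddfedabddbceccefcabeebba
  17 |   7 | ddfedabddbceccefcabeebba
  18 |   2 | deddeddfedabddbceccefcabeebba
  19 |   5 | deddfedabddbceccefcabeebba
  20 |   8 | dfedabddbceccefcabeebba
  21 |  27 | ebba
  22 |   0 | ebdeddeddfedabddbceccefcabeebba
  23 |  18 | eccefcabeebba
  24 |  10 | edabddbceccefcabeebba
  25 |   3 | eddeddfedabddbceccefcabeebba
  26 |   6 | eddfedabddbceccefcabeebba
  27 |  26 | eebba
  28 |  21 | efcabeebba
  29 |  22 | fcabeebba
  30 |   9 | fedabddbceccefcabeebba

[30, 12, 24, 29, 28, 16, 13, 1, 25, 23, 19, 17, 20, 11, 15, 14, 4, 7, 2, 5, 8, 27, 0, 18, 10, 3, 6, 26, 21, 22, 9]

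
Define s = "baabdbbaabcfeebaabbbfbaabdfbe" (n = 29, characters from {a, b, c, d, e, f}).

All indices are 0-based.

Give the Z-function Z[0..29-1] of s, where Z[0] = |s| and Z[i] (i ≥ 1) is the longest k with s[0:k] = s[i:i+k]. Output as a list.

Z[0]=29
i=1: outside box; Z[1]=0
i=2: outside box; Z[2]=0
i=3: outside box; Z[3]=1 scan→box=[3,4)
i=4: outside box; Z[4]=0
i=5: outside box; Z[5]=1 scan→box=[5,6)
i=6: outside box; Z[6]=4 scan→box=[6,10)
i=7: min(r-i=3, Z[1]=0)=0; Z[7]=0
i=8: min(r-i=2, Z[2]=0)=0; Z[8]=0
i=9: min(r-i=1, Z[3]=1)=1; Z[9]=1
i=10: outside box; Z[10]=0
i=11: outside box; Z[11]=0
i=12: outside box; Z[12]=0
i=13: outside box; Z[13]=0
i=14: outside box; Z[14]=4 scan→box=[14,18)
i=15: min(r-i=3, Z[1]=0)=0; Z[15]=0
i=16: min(r-i=2, Z[2]=0)=0; Z[16]=0
i=17: min(r-i=1, Z[3]=1)=1; Z[17]=1
i=18: outside box; Z[18]=1 scan→box=[18,19)
i=19: outside box; Z[19]=1 scan→box=[19,20)
i=20: outside box; Z[20]=0
i=21: outside box; Z[21]=5 scan→box=[21,26)
i=22: min(r-i=4, Z[1]=0)=0; Z[22]=0
i=23: min(r-i=3, Z[2]=0)=0; Z[23]=0
i=24: min(r-i=2, Z[3]=1)=1; Z[24]=1
i=25: min(r-i=1, Z[4]=0)=0; Z[25]=0
i=26: outside box; Z[26]=0
i=27: outside box; Z[27]=1 scan→box=[27,28)
i=28: outside box; Z[28]=0

[29, 0, 0, 1, 0, 1, 4, 0, 0, 1, 0, 0, 0, 0, 4, 0, 0, 1, 1, 1, 0, 5, 0, 0, 1, 0, 0, 1, 0]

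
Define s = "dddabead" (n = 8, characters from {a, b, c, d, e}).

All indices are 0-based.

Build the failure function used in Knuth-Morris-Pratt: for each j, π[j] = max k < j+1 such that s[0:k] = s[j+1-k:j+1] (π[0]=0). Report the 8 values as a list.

π[0] = 0
j=1 s[j]='d': π[1]=1 (border 'd')
j=2 s[j]='d': π[2]=2 (border 'dd')
j=3 s[j]='a': k: 2→1→0; π[3]=0 (border '')
j=4 s[j]='b': π[4]=0 (border '')
j=5 s[j]='e': π[5]=0 (border '')
j=6 s[j]='a': π[6]=0 (border '')
j=7 s[j]='d': π[7]=1 (border 'd')

[0, 1, 2, 0, 0, 0, 0, 1]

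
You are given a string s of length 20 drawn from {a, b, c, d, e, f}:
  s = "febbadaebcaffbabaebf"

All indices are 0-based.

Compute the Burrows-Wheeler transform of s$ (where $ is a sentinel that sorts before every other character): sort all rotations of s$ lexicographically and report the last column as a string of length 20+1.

rank  rotation               last
    0  $febbadaebcaffbabaebf  f
    1  abaebf$febbadaebcaffb  b
    2  adaebcaffbabaebf$febb  b
    3  aebcaffbabaebf$febbad  d
    4  aebf$febbadaebcaffbab  b
    5  affbabaebf$febbadaebc  c
    6  babaebf$febbadaebcaff  f
    7  badaebcaffbabaebf$feb  b
    8  baebf$febbadaebcaffba  a
    9  bbadaebcaffbabaebf$fe  e
   10  bcaffbabaebf$febbadae  e
   11  bf$febbadaebcaffbabae  e
   12  caffbabaebf$febbadaeb  b
   13  daebcaffbabaebf$febba  a
   14  ebbadaebcaffbabaebf$f  f
   15  ebcaffbabaebf$febbada  a
   16  ebf$febbadaebcaffbaba  a
   17  f$febbadaebcaffbabaeb  b
   18  fbabaebf$febbadaebcaf  f
   19  febbadaebcaffbabaebf$  $
   20  ffbabaebf$febbadaebca  a

fbbdbcfbaeeebafaabf$a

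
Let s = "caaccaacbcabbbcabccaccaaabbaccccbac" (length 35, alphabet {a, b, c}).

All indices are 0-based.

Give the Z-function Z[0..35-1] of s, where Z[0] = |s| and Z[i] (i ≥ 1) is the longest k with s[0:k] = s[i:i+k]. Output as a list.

[35, 0, 0, 1, 4, 0, 0, 1, 0, 2, 0, 0, 0, 0, 2, 0, 0, 1, 2, 0, 1, 3, 0, 0, 0, 0, 0, 0, 1, 1, 1, 1, 0, 0, 1]

Z[0]=35
i=1: outside box; Z[1]=0
i=2: outside box; Z[2]=0
i=3: outside box; Z[3]=1 grow→box=[3,4)
i=4: outside box; Z[4]=4 grow→box=[4,8)
i=5: min(r-i=3, Z[1]=0)=0; Z[5]=0
i=6: min(r-i=2, Z[2]=0)=0; Z[6]=0
i=7: min(r-i=1, Z[3]=1)=1; Z[7]=1
i=8: outside box; Z[8]=0
i=9: outside box; Z[9]=2 grow→box=[9,11)
i=10: min(r-i=1, Z[1]=0)=0; Z[10]=0
i=11: outside box; Z[11]=0
i=12: outside box; Z[12]=0
i=13: outside box; Z[13]=0
i=14: outside box; Z[14]=2 grow→box=[14,16)
i=15: min(r-i=1, Z[1]=0)=0; Z[15]=0
i=16: outside box; Z[16]=0
i=17: outside box; Z[17]=1 grow→box=[17,18)
i=18: outside box; Z[18]=2 grow→box=[18,20)
i=19: min(r-i=1, Z[1]=0)=0; Z[19]=0
i=20: outside box; Z[20]=1 grow→box=[20,21)
i=21: outside box; Z[21]=3 grow→box=[21,24)
i=22: min(r-i=2, Z[1]=0)=0; Z[22]=0
i=23: min(r-i=1, Z[2]=0)=0; Z[23]=0
i=24: outside box; Z[24]=0
i=25: outside box; Z[25]=0
i=26: outside box; Z[26]=0
i=27: outside box; Z[27]=0
i=28: outside box; Z[28]=1 grow→box=[28,29)
i=29: outside box; Z[29]=1 grow→box=[29,30)
i=30: outside box; Z[30]=1 grow→box=[30,31)
i=31: outside box; Z[31]=1 grow→box=[31,32)
i=32: outside box; Z[32]=0
i=33: outside box; Z[33]=0
i=34: outside box; Z[34]=1 grow→box=[34,35)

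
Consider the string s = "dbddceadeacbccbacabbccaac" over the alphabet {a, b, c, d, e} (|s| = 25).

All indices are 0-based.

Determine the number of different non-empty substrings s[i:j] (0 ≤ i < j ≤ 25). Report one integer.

rank | idx | suffix
   0 |  22 | aac
   1 |  17 | abbccaac
   2 |  23 | ac
   3 |  15 | acabbccaac
   4 |   9 | acbccbacabbccaac
   5 |   6 | adeacbccbacabbccaac
   6 |  14 | bacabbccaac
   7 |  18 | bbccaac
   8 |  19 | bccaac
   9 |  11 | bccbacabbccaac
  10 |   1 | bddceadeacbccbacabbccaac
  11 |  24 | c
  12 |  21 | caac
  13 |  16 | cabbccaac
  14 |  13 | cbacabbccaac
  15 |  10 | cbccbacabbccaac
  16 |  20 | ccaac
  17 |  12 | ccbacabbccaac
  18 |   4 | ceadeacbccbacabbccaac
  19 |   0 | dbddceadeacbccbacabbccaac
  20 |   3 | dceadeacbccbacabbccaac
  21 |   2 | ddceadeacbccbacabbccaac
  22 |   7 | deacbccbacabbccaac
  23 |   8 | eacbccbacabbccaac
  24 |   5 | eadeacbccbacabbccaac

SA = [22, 17, 23, 15, 9, 6, 14, 18, 19, 11, 1, 24, 21, 16, 13, 10, 20, 12, 4, 0, 3, 2, 7, 8, 5]
rank  pair      lcp
   1  s[22:],s[17:]  1  'a'
   2  s[17:],s[23:]  1  'a'
   3  s[23:],s[15:]  2  'ac'
   4  s[15:],s[9:]  2  'ac'
   5  s[9:],s[6:]  1  'a'
   6  s[6:],s[14:]  0  ''
   7  s[14:],s[18:]  1  'b'
   8  s[18:],s[19:]  1  'b'
   9  s[19:],s[11:]  3  'bcc'
  10  s[11:],s[1:]  1  'b'
  11  s[1:],s[24:]  0  ''
  12  s[24:],s[21:]  1  'c'
  13  s[21:],s[16:]  2  'ca'
  14  s[16:],s[13:]  1  'c'
  15  s[13:],s[10:]  2  'cb'
  16  s[10:],s[20:]  1  'c'
  17  s[20:],s[12:]  2  'cc'
  18  s[12:],s[4:]  1  'c'
  19  s[4:],s[0:]  0  ''
  20  s[0:],s[3:]  1  'd'
  21  s[3:],s[2:]  1  'd'
  22  s[2:],s[7:]  1  'd'
  23  s[7:],s[8:]  0  ''
  24  s[8:],s[5:]  2  'ea'

n(n+1)/2 = 25·26/2 = 325
Σ LCP = 0 + 1 + 1 + 2 + 2 + 1 + 0 + 1 + 1 + 3 + 1 + 0 + 1 + 2 + 1 + 2 + 1 + 2 + 1 + 0 + 1 + 1 + 1 + 0 + 2 = 28
distinct = 325 − 28 = 297

297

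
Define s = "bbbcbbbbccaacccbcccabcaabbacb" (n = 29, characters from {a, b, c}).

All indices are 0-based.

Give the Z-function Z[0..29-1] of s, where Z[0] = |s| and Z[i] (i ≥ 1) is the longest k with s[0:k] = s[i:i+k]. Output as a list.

[29, 2, 1, 0, 3, 4, 2, 1, 0, 0, 0, 0, 0, 0, 0, 1, 0, 0, 0, 0, 1, 0, 0, 0, 2, 1, 0, 0, 1]

Z[0]=29
i=1: fresh scan; Z[1]=2 grow→box=[1,3)
i=2: min(r-i=1, Z[1]=2)=1; Z[2]=1
i=3: fresh scan; Z[3]=0
i=4: fresh scan; Z[4]=3 grow→box=[4,7)
i=5: min(r-i=2, Z[1]=2)=2; Z[5]=4 grow→box=[5,9)
i=6: min(r-i=3, Z[1]=2)=2; Z[6]=2
i=7: min(r-i=2, Z[2]=1)=1; Z[7]=1
i=8: min(r-i=1, Z[3]=0)=0; Z[8]=0
i=9: fresh scan; Z[9]=0
i=10: fresh scan; Z[10]=0
i=11: fresh scan; Z[11]=0
i=12: fresh scan; Z[12]=0
i=13: fresh scan; Z[13]=0
i=14: fresh scan; Z[14]=0
i=15: fresh scan; Z[15]=1 grow→box=[15,16)
i=16: fresh scan; Z[16]=0
i=17: fresh scan; Z[17]=0
i=18: fresh scan; Z[18]=0
i=19: fresh scan; Z[19]=0
i=20: fresh scan; Z[20]=1 grow→box=[20,21)
i=21: fresh scan; Z[21]=0
i=22: fresh scan; Z[22]=0
i=23: fresh scan; Z[23]=0
i=24: fresh scan; Z[24]=2 grow→box=[24,26)
i=25: min(r-i=1, Z[1]=2)=1; Z[25]=1
i=26: fresh scan; Z[26]=0
i=27: fresh scan; Z[27]=0
i=28: fresh scan; Z[28]=1 grow→box=[28,29)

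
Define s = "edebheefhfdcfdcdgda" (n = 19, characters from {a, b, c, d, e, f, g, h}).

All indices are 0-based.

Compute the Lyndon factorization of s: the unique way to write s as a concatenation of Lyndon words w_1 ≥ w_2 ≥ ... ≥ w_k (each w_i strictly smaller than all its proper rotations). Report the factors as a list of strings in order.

["e", "de", "bheefhfdcfdcdgd", "a"]

emit factor 1: 'e' (i=0, period=1)
emit factor 2: 'de' (i=1, period=2)
emit factor 3: 'bheefhfdcfdcdgd' (i=3, period=15)
emit factor 4: 'a' (i=18, period=1)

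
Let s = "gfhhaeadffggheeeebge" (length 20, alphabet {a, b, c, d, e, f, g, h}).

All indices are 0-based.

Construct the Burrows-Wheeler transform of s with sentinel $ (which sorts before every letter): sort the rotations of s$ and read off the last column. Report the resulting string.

eeheagaeeehdfgb$fghgf

rank  rotation               last
    0  $gfhhaeadffggheeeebge  e
    1  adffggheeeebge$gfhhae  e
    2  aeadffggheeeebge$gfhh  h
    3  bge$gfhhaeadffggheeee  e
    4  dffggheeeebge$gfhhaea  a
    5  e$gfhhaeadffggheeeebg  g
    6  eadffggheeeebge$gfhha  a
    7  ebge$gfhhaeadffggheee  e
    8  eebge$gfhhaeadffgghee  e
    9  eeebge$gfhhaeadffgghe  e
   10  eeeebge$gfhhaeadffggh  h
   11  ffggheeeebge$gfhhaead  d
   12  fggheeeebge$gfhhaeadf  f
   13  fhhaeadffggheeeebge$g  g
   14  ge$gfhhaeadffggheeeeb  b
   15  gfhhaeadffggheeeebge$  $
   16  ggheeeebge$gfhhaeadff  f
   17  gheeeebge$gfhhaeadffg  g
   18  haeadffggheeeebge$gfh  h
   19  heeeebge$gfhhaeadffgg  g
   20  hhaeadffggheeeebge$gf  f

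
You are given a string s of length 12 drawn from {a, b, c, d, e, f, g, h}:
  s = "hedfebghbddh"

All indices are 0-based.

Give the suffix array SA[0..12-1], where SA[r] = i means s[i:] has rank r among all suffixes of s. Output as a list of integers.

[8, 5, 9, 2, 10, 4, 1, 3, 6, 11, 7, 0]

sorted suffixes:
  #0 SA[0]=8  'bddh'
  #1 SA[1]=5  'bghbddh'
  #2 SA[2]=9  'ddh'
  #3 SA[3]=2  'dfebghbddh'
  #4 SA[4]=10  'dh'
  #5 SA[5]=4  'ebghbddh'
  #6 SA[6]=1  'edfebghbddh'
  #7 SA[7]=3  'febghbddh'
  #8 SA[8]=6  'ghbddh'
  #9 SA[9]=11  'h'
  #10 SA[10]=7  'hbddh'
  #11 SA[11]=0  'hedfebghbddh'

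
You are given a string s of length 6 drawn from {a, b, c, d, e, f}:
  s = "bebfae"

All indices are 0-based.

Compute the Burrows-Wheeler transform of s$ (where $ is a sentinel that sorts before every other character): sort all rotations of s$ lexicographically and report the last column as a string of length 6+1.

ef$eabb

rank  rotation last
    0  $bebfae  e
    1  ae$bebf  f
    2  bebfae$  $
    3  bfae$be  e
    4  e$bebfa  a
    5  ebfae$b  b
    6  fae$beb  b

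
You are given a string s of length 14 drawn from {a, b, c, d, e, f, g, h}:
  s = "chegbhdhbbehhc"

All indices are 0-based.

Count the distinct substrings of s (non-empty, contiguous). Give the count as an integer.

97

sorted suffixes:
  #0 SA[0]=8  'bbehhc'
  #1 SA[1]=9  'behhc'
  #2 SA[2]=4  'bhdhbbehhc'
  #3 SA[3]=13  'c'
  #4 SA[4]=0  'chegbhdhbbehhc'
  #5 SA[5]=6  'dhbbehhc'
  #6 SA[6]=2  'egbhdhbbehhc'
  #7 SA[7]=10  'ehhc'
  #8 SA[8]=3  'gbhdhbbehhc'
  #9 SA[9]=7  'hbbehhc'
  #10 SA[10]=12  'hc'
  #11 SA[11]=5  'hdhbbehhc'
  #12 SA[12]=1  'hegbhdhbbehhc'
  #13 SA[13]=11  'hhc'

SA = [8, 9, 4, 13, 0, 6, 2, 10, 3, 7, 12, 5, 1, 11]
[i] adj suffixes → lcp
  [1] 8/9 → 1 ('b')
  [2] 9/4 → 1 ('b')
  [3] 4/13 → 0 ('')
  [4] 13/0 → 1 ('c')
  [5] 0/6 → 0 ('')
  [6] 6/2 → 0 ('')
  [7] 2/10 → 1 ('e')
  [8] 10/3 → 0 ('')
  [9] 3/7 → 0 ('')
  [10] 7/12 → 1 ('h')
  [11] 12/5 → 1 ('h')
  [12] 5/1 → 1 ('h')
  [13] 1/11 → 1 ('h')

n(n+1)/2 = 14·15/2 = 105
Σ LCP = 0 + 1 + 1 + 0 + 1 + 0 + 0 + 1 + 0 + 0 + 1 + 1 + 1 + 1 = 8
distinct = 105 − 8 = 97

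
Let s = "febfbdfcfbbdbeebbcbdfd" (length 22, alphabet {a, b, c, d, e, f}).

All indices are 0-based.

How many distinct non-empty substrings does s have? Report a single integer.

sorted suffixes:
  #0 SA[0]=15  'bbcbdfd'
  #1 SA[1]=9  'bbdbeebbcbdfd'
  #2 SA[2]=16  'bcbdfd'
  #3 SA[3]=10  'bdbeebbcbdfd'
  #4 SA[4]=4  'bdfcfbbdbeebbcbdfd'
  #5 SA[5]=18  'bdfd'
  #6 SA[6]=12  'beebbcbdfd'
  #7 SA[7]=2  'bfbdfcfbbdbeebbcbdfd'
  #8 SA[8]=17  'cbdfd'
  #9 SA[9]=7  'cfbbdbeebbcbdfd'
  #10 SA[10]=21  'd'
  #11 SA[11]=11  'dbeebbcbdfd'
  #12 SA[12]=5  'dfcfbbdbeebbcbdfd'
  #13 SA[13]=19  'dfd'
  #14 SA[14]=14  'ebbcbdfd'
  #15 SA[15]=1  'ebfbdfcfbbdbeebbcbdfd'
  #16 SA[16]=13  'eebbcbdfd'
  #17 SA[17]=8  'fbbdbeebbcbdfd'
  #18 SA[18]=3  'fbdfcfbbdbeebbcbdfd'
  #19 SA[19]=6  'fcfbbdbeebbcbdfd'
  #20 SA[20]=20  'fd'
  #21 SA[21]=0  'febfbdfcfbbdbeebbcbdfd'

SA = [15, 9, 16, 10, 4, 18, 12, 2, 17, 7, 21, 11, 5, 19, 14, 1, 13, 8, 3, 6, 20, 0]
i: (SA[i-1],SA[i]) lcp shared
  1: (15,9) 2 'bb'
  2: (9,16) 1 'b'
  3: (16,10) 1 'b'
  4: (10,4) 2 'bd'
  5: (4,18) 3 'bdf'
  6: (18,12) 1 'b'
  7: (12,2) 1 'b'
  8: (2,17) 0 ''
  9: (17,7) 1 'c'
  10: (7,21) 0 ''
  11: (21,11) 1 'd'
  12: (11,5) 1 'd'
  13: (5,19) 2 'df'
  14: (19,14) 0 ''
  15: (14,1) 2 'eb'
  16: (1,13) 1 'e'
  17: (13,8) 0 ''
  18: (8,3) 2 'fb'
  19: (3,6) 1 'f'
  20: (6,20) 1 'f'
  21: (20,0) 1 'f'

n(n+1)/2 = 22·23/2 = 253
Σ LCP = 0 + 2 + 1 + 1 + 2 + 3 + 1 + 1 + 0 + 1 + 0 + 1 + 1 + 2 + 0 + 2 + 1 + 0 + 2 + 1 + 1 + 1 = 24
distinct = 253 − 24 = 229

229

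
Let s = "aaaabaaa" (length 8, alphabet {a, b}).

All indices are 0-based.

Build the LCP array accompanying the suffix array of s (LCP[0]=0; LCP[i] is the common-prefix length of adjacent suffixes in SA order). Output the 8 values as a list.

[0, 1, 2, 3, 3, 2, 1, 0]

sorted suffixes:
  #0 SA[0]=7  'a'
  #1 SA[1]=6  'aa'
  #2 SA[2]=5  'aaa'
  #3 SA[3]=0  'aaaabaaa'
  #4 SA[4]=1  'aaabaaa'
  #5 SA[5]=2  'aabaaa'
  #6 SA[6]=3  'abaaa'
  #7 SA[7]=4  'baaa'

SA = [7, 6, 5, 0, 1, 2, 3, 4]
i: (SA[i-1],SA[i]) lcp shared
  1: (7,6) 1 'a'
  2: (6,5) 2 'aa'
  3: (5,0) 3 'aaa'
  4: (0,1) 3 'aaa'
  5: (1,2) 2 'aa'
  6: (2,3) 1 'a'
  7: (3,4) 0 ''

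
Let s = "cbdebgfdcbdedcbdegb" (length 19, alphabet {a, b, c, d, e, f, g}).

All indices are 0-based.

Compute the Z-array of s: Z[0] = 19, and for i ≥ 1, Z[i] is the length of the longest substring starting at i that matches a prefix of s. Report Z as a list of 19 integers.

[19, 0, 0, 0, 0, 0, 0, 0, 4, 0, 0, 0, 0, 4, 0, 0, 0, 0, 0]

Z[0]=19
i=1: i≥r, start 0; Z[1]=0
i=2: i≥r, start 0; Z[2]=0
i=3: i≥r, start 0; Z[3]=0
i=4: i≥r, start 0; Z[4]=0
i=5: i≥r, start 0; Z[5]=0
i=6: i≥r, start 0; Z[6]=0
i=7: i≥r, start 0; Z[7]=0
i=8: i≥r, start 0; Z[8]=4 grow→box=[8,12)
i=9: min(r-i=3, Z[1]=0)=0; Z[9]=0
i=10: min(r-i=2, Z[2]=0)=0; Z[10]=0
i=11: min(r-i=1, Z[3]=0)=0; Z[11]=0
i=12: i≥r, start 0; Z[12]=0
i=13: i≥r, start 0; Z[13]=4 grow→box=[13,17)
i=14: min(r-i=3, Z[1]=0)=0; Z[14]=0
i=15: min(r-i=2, Z[2]=0)=0; Z[15]=0
i=16: min(r-i=1, Z[3]=0)=0; Z[16]=0
i=17: i≥r, start 0; Z[17]=0
i=18: i≥r, start 0; Z[18]=0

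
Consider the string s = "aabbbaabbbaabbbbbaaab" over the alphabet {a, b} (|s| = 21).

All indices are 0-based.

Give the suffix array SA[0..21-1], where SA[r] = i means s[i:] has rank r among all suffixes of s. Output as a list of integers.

[17, 18, 0, 5, 10, 19, 1, 6, 11, 20, 16, 4, 9, 15, 3, 8, 14, 2, 7, 13, 12]

rank | idx | suffix
   0 |  17 | aaab
   1 |  18 | aab
   2 |   0 | aabbbaabbbaabbbbbaaab
   3 |   5 | aabbbaabbbbbaaab
   4 |  10 | aabbbbbaaab
   5 |  19 | ab
   6 |   1 | abbbaabbbaabbbbbaaab
   7 |   6 | abbbaabbbbbaaab
   8 |  11 | abbbbbaaab
   9 |  20 | b
  10 |  16 | baaab
  11 |   4 | baabbbaabbbbbaaab
  12 |   9 | baabbbbbaaab
  13 |  15 | bbaaab
  14 |   3 | bbaabbbaabbbbbaaab
  15 |   8 | bbaabbbbbaaab
  16 |  14 | bbbaaab
  17 |   2 | bbbaabbbaabbbbbaaab
  18 |   7 | bbbaabbbbbaaab
  19 |  13 | bbbbaaab
  20 |  12 | bbbbbaaab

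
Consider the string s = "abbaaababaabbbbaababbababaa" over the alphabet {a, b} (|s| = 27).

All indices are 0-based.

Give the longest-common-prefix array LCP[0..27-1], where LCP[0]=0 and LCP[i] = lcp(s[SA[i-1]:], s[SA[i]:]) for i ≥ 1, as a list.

[0, 1, 2, 2, 5, 3, 1, 4, 3, 6, 4, 2, 4, 3, 0, 3, 3, 4, 2, 5, 4, 3, 1, 4, 3, 2, 3]

rank→(start, suffix):
  0 → (26, 'a')
  1 → (25, 'aa')
  2 → (3, 'aaababaabbbbaababbababaa')
  3 → (4, 'aababaabbbbaababbababaa')
  4 → (15, 'aababbababaa')
  5 → (9, 'aabbbbaababbababaa')
  6 → (23, 'abaa')
  7 → (7, 'abaabbbbaababbababaa')
  8 → (21, 'ababaa')
  9 → (5, 'ababaabbbbaababbababaa')
  10 → (16, 'ababbababaa')
  11 → (0, 'abbaaababaabbbbaababbababaa')
  12 → (18, 'abbababaa')
  13 → (10, 'abbbbaababbababaa')
  14 → (24, 'baa')
  15 → (2, 'baaababaabbbbaababbababaa')
  16 → (14, 'baababbababaa')
  17 → (8, 'baabbbbaababbababaa')
  18 → (22, 'babaa')
  19 → (6, 'babaabbbbaababbababaa')
  20 → (20, 'bababaa')
  21 → (17, 'babbababaa')
  22 → (1, 'bbaaababaabbbbaababbababaa')
  23 → (13, 'bbaababbababaa')
  24 → (19, 'bbababaa')
  25 → (12, 'bbbaababbababaa')
  26 → (11, 'bbbbaababbababaa')

SA = [26, 25, 3, 4, 15, 9, 23, 7, 21, 5, 16, 0, 18, 10, 24, 2, 14, 8, 22, 6, 20, 17, 1, 13, 19, 12, 11]
[i] adj suffixes → lcp
  [1] 26/25 → 1 ('a')
  [2] 25/3 → 2 ('aa')
  [3] 3/4 → 2 ('aa')
  [4] 4/15 → 5 ('aabab')
  [5] 15/9 → 3 ('aab')
  [6] 9/23 → 1 ('a')
  [7] 23/7 → 4 ('abaa')
  [8] 7/21 → 3 ('aba')
  [9] 21/5 → 6 ('ababaa')
  [10] 5/16 → 4 ('abab')
  [11] 16/0 → 2 ('ab')
  [12] 0/18 → 4 ('abba')
  [13] 18/10 → 3 ('abb')
  [14] 10/24 → 0 ('')
  [15] 24/2 → 3 ('baa')
  [16] 2/14 → 3 ('baa')
  [17] 14/8 → 4 ('baab')
  [18] 8/22 → 2 ('ba')
  [19] 22/6 → 5 ('babaa')
  [20] 6/20 → 4 ('baba')
  [21] 20/17 → 3 ('bab')
  [22] 17/1 → 1 ('b')
  [23] 1/13 → 4 ('bbaa')
  [24] 13/19 → 3 ('bba')
  [25] 19/12 → 2 ('bb')
  [26] 12/11 → 3 ('bbb')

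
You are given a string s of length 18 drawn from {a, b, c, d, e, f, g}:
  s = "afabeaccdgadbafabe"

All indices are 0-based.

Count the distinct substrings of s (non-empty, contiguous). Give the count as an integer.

rank | idx | suffix
   0 |  15 | abe
   1 |   2 | abeaccdgadbafabe
   2 |   5 | accdgadbafabe
   3 |  10 | adbafabe
   4 |  13 | afabe
   5 |   0 | afabeaccdgadbafabe
   6 |  12 | bafabe
   7 |  16 | be
   8 |   3 | beaccdgadbafabe
   9 |   6 | ccdgadbafabe
  10 |   7 | cdgadbafabe
  11 |  11 | dbafabe
  12 |   8 | dgadbafabe
  13 |  17 | e
  14 |   4 | eaccdgadbafabe
  15 |  14 | fabe
  16 |   1 | fabeaccdgadbafabe
  17 |   9 | gadbafabe

SA = [15, 2, 5, 10, 13, 0, 12, 16, 3, 6, 7, 11, 8, 17, 4, 14, 1, 9]
[i] adj suffixes → lcp
  [1] 15/2 → 3 ('abe')
  [2] 2/5 → 1 ('a')
  [3] 5/10 → 1 ('a')
  [4] 10/13 → 1 ('a')
  [5] 13/0 → 5 ('afabe')
  [6] 0/12 → 0 ('')
  [7] 12/16 → 1 ('b')
  [8] 16/3 → 2 ('be')
  [9] 3/6 → 0 ('')
  [10] 6/7 → 1 ('c')
  [11] 7/11 → 0 ('')
  [12] 11/8 → 1 ('d')
  [13] 8/17 → 0 ('')
  [14] 17/4 → 1 ('e')
  [15] 4/14 → 0 ('')
  [16] 14/1 → 4 ('fabe')
  [17] 1/9 → 0 ('')

n(n+1)/2 = 18·19/2 = 171
Σ LCP = 0 + 3 + 1 + 1 + 1 + 5 + 0 + 1 + 2 + 0 + 1 + 0 + 1 + 0 + 1 + 0 + 4 + 0 = 21
distinct = 171 − 21 = 150

150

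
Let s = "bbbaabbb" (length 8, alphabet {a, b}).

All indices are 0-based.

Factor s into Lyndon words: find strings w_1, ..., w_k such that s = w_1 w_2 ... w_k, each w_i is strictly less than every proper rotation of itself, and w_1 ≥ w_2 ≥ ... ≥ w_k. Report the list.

["b", "b", "b", "aabbb"]

emit factor 1: 'b' (i=0, period=1)
emit factor 2: 'b' (i=1, period=1)
emit factor 3: 'b' (i=2, period=1)
emit factor 4: 'aabbb' (i=3, period=5)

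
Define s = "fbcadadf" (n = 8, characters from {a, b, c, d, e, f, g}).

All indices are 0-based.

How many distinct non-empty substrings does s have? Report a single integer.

32

rank | idx | suffix
   0 |   3 | adadf
   1 |   5 | adf
   2 |   1 | bcadadf
   3 |   2 | cadadf
   4 |   4 | dadf
   5 |   6 | df
   6 |   7 | f
   7 |   0 | fbcadadf

SA = [3, 5, 1, 2, 4, 6, 7, 0]
rank  pair      lcp
   1  s[3:],s[5:]  2  'ad'
   2  s[5:],s[1:]  0  ''
   3  s[1:],s[2:]  0  ''
   4  s[2:],s[4:]  0  ''
   5  s[4:],s[6:]  1  'd'
   6  s[6:],s[7:]  0  ''
   7  s[7:],s[0:]  1  'f'

n(n+1)/2 = 8·9/2 = 36
Σ LCP = 0 + 2 + 0 + 0 + 0 + 1 + 0 + 1 = 4
distinct = 36 − 4 = 32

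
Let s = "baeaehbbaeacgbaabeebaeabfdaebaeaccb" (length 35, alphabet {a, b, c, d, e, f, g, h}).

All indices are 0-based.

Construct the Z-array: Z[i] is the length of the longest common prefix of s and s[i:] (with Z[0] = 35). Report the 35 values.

[35, 0, 0, 0, 0, 0, 1, 4, 0, 0, 0, 0, 0, 2, 0, 0, 1, 0, 0, 4, 0, 0, 0, 1, 0, 0, 0, 0, 4, 0, 0, 0, 0, 0, 1]

Z[0]=35
i=1: i≥r, start 0; Z[1]=0
i=2: i≥r, start 0; Z[2]=0
i=3: i≥r, start 0; Z[3]=0
i=4: i≥r, start 0; Z[4]=0
i=5: i≥r, start 0; Z[5]=0
i=6: i≥r, start 0; Z[6]=1 grow→box=[6,7)
i=7: i≥r, start 0; Z[7]=4 grow→box=[7,11)
i=8: min(r-i=3, Z[1]=0)=0; Z[8]=0
i=9: min(r-i=2, Z[2]=0)=0; Z[9]=0
i=10: min(r-i=1, Z[3]=0)=0; Z[10]=0
i=11: i≥r, start 0; Z[11]=0
i=12: i≥r, start 0; Z[12]=0
i=13: i≥r, start 0; Z[13]=2 grow→box=[13,15)
i=14: min(r-i=1, Z[1]=0)=0; Z[14]=0
i=15: i≥r, start 0; Z[15]=0
i=16: i≥r, start 0; Z[16]=1 grow→box=[16,17)
i=17: i≥r, start 0; Z[17]=0
i=18: i≥r, start 0; Z[18]=0
i=19: i≥r, start 0; Z[19]=4 grow→box=[19,23)
i=20: min(r-i=3, Z[1]=0)=0; Z[20]=0
i=21: min(r-i=2, Z[2]=0)=0; Z[21]=0
i=22: min(r-i=1, Z[3]=0)=0; Z[22]=0
i=23: i≥r, start 0; Z[23]=1 grow→box=[23,24)
i=24: i≥r, start 0; Z[24]=0
i=25: i≥r, start 0; Z[25]=0
i=26: i≥r, start 0; Z[26]=0
i=27: i≥r, start 0; Z[27]=0
i=28: i≥r, start 0; Z[28]=4 grow→box=[28,32)
i=29: min(r-i=3, Z[1]=0)=0; Z[29]=0
i=30: min(r-i=2, Z[2]=0)=0; Z[30]=0
i=31: min(r-i=1, Z[3]=0)=0; Z[31]=0
i=32: i≥r, start 0; Z[32]=0
i=33: i≥r, start 0; Z[33]=0
i=34: i≥r, start 0; Z[34]=1 grow→box=[34,35)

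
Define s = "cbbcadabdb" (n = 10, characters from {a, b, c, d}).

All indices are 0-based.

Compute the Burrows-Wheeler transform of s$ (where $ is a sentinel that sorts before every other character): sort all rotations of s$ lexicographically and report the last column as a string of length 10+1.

rank  rotation     last
    0  $cbbcadabdb  b
    1  abdb$cbbcad  d
    2  adabdb$cbbc  c
    3  b$cbbcadabd  d
    4  bbcadabdb$c  c
    5  bcadabdb$cb  b
    6  bdb$cbbcada  a
    7  cadabdb$cbb  b
    8  cbbcadabdb$  $
    9  dabdb$cbbca  a
   10  db$cbbcadab  b

bdcdcbab$ab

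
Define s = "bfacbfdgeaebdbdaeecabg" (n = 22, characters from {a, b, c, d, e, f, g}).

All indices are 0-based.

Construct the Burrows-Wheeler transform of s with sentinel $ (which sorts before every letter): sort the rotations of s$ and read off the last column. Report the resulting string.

rank  rotation                 last
    0  $bfacbfdgeaebdbdaeecabg  g
    1  abg$bfacbfdgeaebdbdaeec  c
    2  acbfdgeaebdbdaeecabg$bf  f
    3  aebdbdaeecabg$bfacbfdge  e
    4  aeecabg$bfacbfdgeaebdbd  d
    5  bdaeecabg$bfacbfdgeaebd  d
    6  bdbdaeecabg$bfacbfdgeae  e
    7  bfacbfdgeaebdbdaeecabg$  $
    8  bfdgeaebdbdaeecabg$bfac  c
    9  bg$bfacbfdgeaebdbdaeeca  a
   10  cabg$bfacbfdgeaebdbdaee  e
   11  cbfdgeaebdbdaeecabg$bfa  a
   12  daeecabg$bfacbfdgeaebdb  b
   13  dbdaeecabg$bfacbfdgeaeb  b
   14  dgeaebdbdaeecabg$bfacbf  f
   15  eaebdbdaeecabg$bfacbfdg  g
   16  ebdbdaeecabg$bfacbfdgea  a
   17  ecabg$bfacbfdgeaebdbdae  e
   18  eecabg$bfacbfdgeaebdbda  a
   19  facbfdgeaebdbdaeecabg$b  b
   20  fdgeaebdbdaeecabg$bfacb  b
   21  g$bfacbfdgeaebdbdaeecab  b
   22  geaebdbdaeecabg$bfacbfd  d

gcfedde$caeabbfgaeabbbd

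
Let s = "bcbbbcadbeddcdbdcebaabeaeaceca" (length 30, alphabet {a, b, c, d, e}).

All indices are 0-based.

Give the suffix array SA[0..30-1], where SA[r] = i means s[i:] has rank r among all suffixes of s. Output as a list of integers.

[29, 19, 20, 25, 6, 23, 18, 2, 3, 4, 0, 14, 21, 8, 28, 5, 1, 12, 16, 26, 13, 7, 11, 15, 10, 24, 22, 17, 27, 9]

rank→(start, suffix):
  0 → (29, 'a')
  1 → (19, 'aabeaeaceca')
  2 → (20, 'abeaeaceca')
  3 → (25, 'aceca')
  4 → (6, 'adbeddcdbdcebaabeaeaceca')
  5 → (23, 'aeaceca')
  6 → (18, 'baabeaeaceca')
  7 → (2, 'bbbcadbeddcdbdcebaabeaeaceca')
  8 → (3, 'bbcadbeddcdbdcebaabeaeaceca')
  9 → (4, 'bcadbeddcdbdcebaabeaeaceca')
  10 → (0, 'bcbbbcadbeddcdbdcebaabeaeaceca')
  11 → (14, 'bdcebaabeaeaceca')
  12 → (21, 'beaeaceca')
  13 → (8, 'beddcdbdcebaabeaeaceca')
  14 → (28, 'ca')
  15 → (5, 'cadbeddcdbdcebaabeaeaceca')
  16 → (1, 'cbbbcadbeddcdbdcebaabeaeaceca')
  17 → (12, 'cdbdcebaabeaeaceca')
  18 → (16, 'cebaabeaeaceca')
  19 → (26, 'ceca')
  20 → (13, 'dbdcebaabeaeaceca')
  21 → (7, 'dbeddcdbdcebaabeaeaceca')
  22 → (11, 'dcdbdcebaabeaeaceca')
  23 → (15, 'dcebaabeaeaceca')
  24 → (10, 'ddcdbdcebaabeaeaceca')
  25 → (24, 'eaceca')
  26 → (22, 'eaeaceca')
  27 → (17, 'ebaabeaeaceca')
  28 → (27, 'eca')
  29 → (9, 'eddcdbdcebaabeaeaceca')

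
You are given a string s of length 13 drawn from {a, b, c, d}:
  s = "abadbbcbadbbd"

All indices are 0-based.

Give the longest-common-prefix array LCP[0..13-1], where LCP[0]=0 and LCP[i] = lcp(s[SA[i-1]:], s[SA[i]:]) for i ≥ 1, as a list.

[0, 1, 4, 0, 5, 1, 2, 1, 1, 0, 0, 1, 3]

rank→(start, suffix):
  0 → (0, 'abadbbcbadbbd')
  1 → (2, 'adbbcbadbbd')
  2 → (8, 'adbbd')
  3 → (1, 'badbbcbadbbd')
  4 → (7, 'badbbd')
  5 → (4, 'bbcbadbbd')
  6 → (10, 'bbd')
  7 → (5, 'bcbadbbd')
  8 → (11, 'bd')
  9 → (6, 'cbadbbd')
  10 → (12, 'd')
  11 → (3, 'dbbcbadbbd')
  12 → (9, 'dbbd')

SA = [0, 2, 8, 1, 7, 4, 10, 5, 11, 6, 12, 3, 9]
i: (SA[i-1],SA[i]) lcp shared
  1: (0,2) 1 'a'
  2: (2,8) 4 'adbb'
  3: (8,1) 0 ''
  4: (1,7) 5 'badbb'
  5: (7,4) 1 'b'
  6: (4,10) 2 'bb'
  7: (10,5) 1 'b'
  8: (5,11) 1 'b'
  9: (11,6) 0 ''
  10: (6,12) 0 ''
  11: (12,3) 1 'd'
  12: (3,9) 3 'dbb'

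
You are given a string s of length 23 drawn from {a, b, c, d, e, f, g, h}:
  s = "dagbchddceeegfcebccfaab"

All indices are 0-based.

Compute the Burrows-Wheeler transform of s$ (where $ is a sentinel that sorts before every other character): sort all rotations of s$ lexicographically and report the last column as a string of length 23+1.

bfadaegbfdcb$dhcceecgaec

rank  rotation                  last
    0  $dagbchddceeegfcebccfaab  b
    1  aab$dagbchddceeegfcebccf  f
    2  ab$dagbchddceeegfcebccfa  a
    3  agbchddceeegfcebccfaab$d  d
    4  b$dagbchddceeegfcebccfaa  a
    5  bccfaab$dagbchddceeegfce  e
    6  bchddceeegfcebccfaab$dag  g
    7  ccfaab$dagbchddceeegfceb  b
    8  cebccfaab$dagbchddceeegf  f
    9  ceeegfcebccfaab$dagbchdd  d
   10  cfaab$dagbchddceeegfcebc  c
   11  chddceeegfcebccfaab$dagb  b
   12  dagbchddceeegfcebccfaab$  $
   13  dceeegfcebccfaab$dagbchd  d
   14  ddceeegfcebccfaab$dagbch  h
   15  ebccfaab$dagbchddceeegfc  c
   16  eeegfcebccfaab$dagbchddc  c
   17  eegfcebccfaab$dagbchddce  e
   18  egfcebccfaab$dagbchddcee  e
   19  faab$dagbchddceeegfcebcc  c
   20  fcebccfaab$dagbchddceeeg  g
   21  gbchddceeegfcebccfaab$da  a
   22  gfcebccfaab$dagbchddceee  e
   23  hddceeegfcebccfaab$dagbc  c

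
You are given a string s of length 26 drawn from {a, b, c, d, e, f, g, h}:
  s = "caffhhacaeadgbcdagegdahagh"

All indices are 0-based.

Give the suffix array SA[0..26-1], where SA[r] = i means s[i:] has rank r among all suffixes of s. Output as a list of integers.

[6, 10, 8, 1, 16, 23, 21, 13, 7, 0, 14, 15, 20, 11, 9, 18, 2, 3, 12, 19, 17, 24, 25, 5, 22, 4]

rank→(start, suffix):
  0 → (6, 'acaeadgbcdagegdahagh')
  1 → (10, 'adgbcdagegdahagh')
  2 → (8, 'aeadgbcdagegdahagh')
  3 → (1, 'affhhacaeadgbcdagegdahagh')
  4 → (16, 'agegdahagh')
  5 → (23, 'agh')
  6 → (21, 'ahagh')
  7 → (13, 'bcdagegdahagh')
  8 → (7, 'caeadgbcdagegdahagh')
  9 → (0, 'caffhhacaeadgbcdagegdahagh')
  10 → (14, 'cdagegdahagh')
  11 → (15, 'dagegdahagh')
  12 → (20, 'dahagh')
  13 → (11, 'dgbcdagegdahagh')
  14 → (9, 'eadgbcdagegdahagh')
  15 → (18, 'egdahagh')
  16 → (2, 'ffhhacaeadgbcdagegdahagh')
  17 → (3, 'fhhacaeadgbcdagegdahagh')
  18 → (12, 'gbcdagegdahagh')
  19 → (19, 'gdahagh')
  20 → (17, 'gegdahagh')
  21 → (24, 'gh')
  22 → (25, 'h')
  23 → (5, 'hacaeadgbcdagegdahagh')
  24 → (22, 'hagh')
  25 → (4, 'hhacaeadgbcdagegdahagh')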